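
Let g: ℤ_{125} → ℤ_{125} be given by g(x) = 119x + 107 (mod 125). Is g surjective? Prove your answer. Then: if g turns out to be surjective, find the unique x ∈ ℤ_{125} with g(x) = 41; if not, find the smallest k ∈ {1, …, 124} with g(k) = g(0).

11

Since gcd(119, 125) = 1, 119 is invertible modulo 125. Euclid's algorithm: 125 = 1·119 + 6, 119 = 19·6 + 5, 6 = 1·5 + 1; back-substituting gives 1 = 104·119 − 99·125, so 119⁻¹ ≡ 104 (mod 125).
Then y ↦ 104(y − 107) is a two-sided inverse to g, so every y ∈ ℤ_{125} has a preimage.
Therefore g is surjective.
Since g is surjective, we compute g⁻¹(41): solve 119x + 107 ≡ 41 (mod 125), i.e. 119x ≡ 59 (mod 125).
Multiplying by 119⁻¹ = 104 gives x ≡ 104·59 = 6136 = 49·125 + 11 ≡ 11 (mod 125).
Check: g(11) = 119·11 + 107 = 1416 = 11·125 + 41 ≡ 41 (mod 125).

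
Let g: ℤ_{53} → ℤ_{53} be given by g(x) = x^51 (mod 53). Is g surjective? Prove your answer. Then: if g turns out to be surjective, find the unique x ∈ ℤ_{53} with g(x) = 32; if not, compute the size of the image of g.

Since 53 is prime, the nonzero elements of ℤ_{53} form a cyclic group of order 52.
As gcd(51, 52) = 1, raising to the 51st power is a bijection on this group: if u^51 ≡ v^51 then (uv^{−1})^51 = 1, and the only element of order dividing gcd(51, 52) = 1 is 1, so u = v.
With g(0) = 0 this makes g injective on all of ℤ_{53}, hence bijective (finite equal-size domain and codomain). In particular g is surjective.
Since g is surjective, we find the preimage of 32. The inverse of x ↦ x^51 on (ℤ_{53})^× is x ↦ x^51, because 51·51 = 2601 = 50·52 + 1 ≡ 1 (mod 52) and x^{52} = 1 for x ≠ 0 (Fermat). So g⁻¹(32) = 32^51 mod 53.
Repeated squaring mod 53: 32^1 ≡ 32, 32^2 ≡ 32² = 1024 ≡ 17, 32^4 ≡ 17² = 289 ≡ 24, 32^8 ≡ 24² = 576 ≡ 46, 32^16 ≡ 46² = 2116 ≡ 49, 32^32 ≡ 49² = 2401 ≡ 16. Since 51 = 32 + 16 + 2 + 1, 32^51 ≡ 16·49·17·32: 16·49 = 784 ≡ 42, then 42·17 = 714 ≡ 25, then 25·32 = 800 ≡ 5. So 32^51 ≡ 5 (mod 53).
Hence g⁻¹(32) = 5.

5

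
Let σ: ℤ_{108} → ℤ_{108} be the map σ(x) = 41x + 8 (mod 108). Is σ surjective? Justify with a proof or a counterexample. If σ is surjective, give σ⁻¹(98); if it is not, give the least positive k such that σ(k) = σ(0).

Since gcd(41, 108) = 1, 41 is invertible modulo 108. Euclid's algorithm: 108 = 2·41 + 26, 41 = 1·26 + 15, 26 = 1·15 + 11, 15 = 1·11 + 4, 11 = 2·4 + 3, 4 = 1·3 + 1; back-substituting gives 1 = 29·41 − 11·108, so 41⁻¹ ≡ 29 (mod 108).
For any y ∈ ℤ_{108}, x = 29(y − 8) mod 108 satisfies σ(x) = 41·29(y − 8) + 8 ≡ y (since 41·29 ≡ 1 mod 108). So every y has a preimage.
Hence σ is surjective.
Since σ is surjective, we find σ⁻¹(98): we need 41x ≡ 98 − 8 ≡ 90 (mod 108). Using 41⁻¹ = 29: x ≡ 29·90 = 2610 = 24·108 + 18, so x = 18.
Check: σ(18) = 41·18 + 8 = 746 = 6·108 + 98 ≡ 98 (mod 108).

18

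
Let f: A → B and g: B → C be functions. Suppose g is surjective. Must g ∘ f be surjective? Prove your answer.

No. Take A = {0}, B = C = {0, 1, 2, 3}, f(0) = 0, and g = identity (surjective).
Then (g ∘ f)(0) = 0, and 3 ∈ C has no preimage under g ∘ f, so g ∘ f is not surjective.

not surjective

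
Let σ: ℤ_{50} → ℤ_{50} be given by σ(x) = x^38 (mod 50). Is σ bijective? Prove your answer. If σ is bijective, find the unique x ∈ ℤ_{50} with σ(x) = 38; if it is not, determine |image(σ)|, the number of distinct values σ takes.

22

σ(0) = 0^38 = 0.
σ(10): Repeated squaring mod 50: 10^1 ≡ 10, 10^2 ≡ 10² = 100 ≡ 0, 10^4 ≡ 0² = 0, 10^8 ≡ 0² = 0, 10^16 ≡ 0² = 0, 10^32 ≡ 0² = 0. Since 38 = 32 + 4 + 2, 10^38 ≡ 0·0·0: 0·0 = 0, then 0·0 = 0. So 10^38 ≡ 0 (mod 50).
So σ(0) = σ(10) = 0 while 0 ≠ 10, hence σ is not injective, hence not bijective.
Since σ is not bijective, we determine |image(σ)|. Computing x^38 mod 50 for each x (by repeated squaring, reducing mod 50 at every step), the values σ(0), σ(1), …, σ(49) are: 0, 1, 44, 39, 36, 25, 16, 49, 34, 21, 0, 31, 4, 29, 6, 25, 46, 9, 24, 41, 0, 11, 14, 19, 26, 25, 26, 19, 14, 11, 0, 41, 24, 9, 46, 25, 6, 29, 4, 31, 0, 21, 34, 49, 16, 25, 36, 39, 44, 1.
The distinct values are {0, 1, 4, 6, 9, 11, 14, 16, 19, 21, 24, 25, 26, 29, 31, 34, 36, 39, 41, 44, 46, 49}; there are 22 of them.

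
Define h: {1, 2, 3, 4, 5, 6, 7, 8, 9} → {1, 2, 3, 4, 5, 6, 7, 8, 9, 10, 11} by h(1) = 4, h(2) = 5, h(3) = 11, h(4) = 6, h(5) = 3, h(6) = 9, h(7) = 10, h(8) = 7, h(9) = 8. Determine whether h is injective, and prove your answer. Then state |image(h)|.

The values h(1), …, h(9) are 4, 5, 11, 6, 3, 9, 10, 7, 8 — all distinct.
So h(x_1) = h(x_2) only when x_1 = x_2, and h is injective.
The image of h is {3, 4, 5, 6, 7, 8, 9, 10, 11}, which has 9 elements.

9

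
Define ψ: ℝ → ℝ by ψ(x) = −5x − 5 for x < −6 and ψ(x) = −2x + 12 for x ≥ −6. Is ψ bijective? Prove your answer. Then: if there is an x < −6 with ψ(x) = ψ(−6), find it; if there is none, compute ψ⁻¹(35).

-8

Both pieces are strictly decreasing (slopes −5 and −2), so each is injective on its own interval.
The left piece maps (−∞, −6) onto (25, ∞); the right piece maps [−6, ∞) onto (−∞, 24].
The images leave a gap (25 has no preimage), so ψ is not surjective, hence not bijective.
Because the two images are disjoint, no x < −6 has ψ(x) = ψ(−6), so we compute ψ⁻¹(35): 35 lies in (25, ∞), so solve −5x − 5 = 35: x = (35 + 5)/(−5) = −8.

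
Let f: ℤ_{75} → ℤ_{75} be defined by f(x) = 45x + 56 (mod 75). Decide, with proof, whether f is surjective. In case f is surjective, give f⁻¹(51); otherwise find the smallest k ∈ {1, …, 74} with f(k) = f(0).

By definition, f is surjective if every y in the codomain equals f(x) for some x in the domain.
Since gcd(45, 75) = 15, we have 45x ≡ 0 (mod 15) for all x, so f(x) ≡ 11 (mod 15).
But 0 ≢ 11 (mod 15), so 0 ∈ ℤ_{75} has no preimage. Therefore f is not surjective.
Since f is not surjective, we find the least positive k with f(k) = f(0): this means 45k ≡ 0 (mod 75), i.e. 75 ∣ 45k. Since gcd(45, 75) = 15, dividing through by 15 this holds exactly when 5 ∣ 3k, and as gcd(3, 5) = 1, exactly when 5 ∣ k.
The smallest positive such k is 5.

5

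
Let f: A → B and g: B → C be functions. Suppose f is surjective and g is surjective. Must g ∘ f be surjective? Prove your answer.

Let c ∈ C. Since g is surjective, there is b ∈ B with g(b) = c. Since f is surjective, there is a ∈ A with f(a) = b.
Then (g ∘ f)(a) = g(b) = c. Hence g ∘ f is surjective.

surjective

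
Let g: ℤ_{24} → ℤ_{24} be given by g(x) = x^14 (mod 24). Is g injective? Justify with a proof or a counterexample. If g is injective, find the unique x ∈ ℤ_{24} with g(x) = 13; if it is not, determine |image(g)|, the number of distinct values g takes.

g(2): Repeated squaring mod 24: 2^1 ≡ 2, 2^2 ≡ 2² = 4, 2^4 ≡ 4² = 16, 2^8 ≡ 16² = 256 ≡ 16. Since 14 = 8 + 4 + 2, 2^14 ≡ 16·16·4: 16·16 = 256 ≡ 16, then 16·4 = 64 ≡ 16. So 2^14 ≡ 16 (mod 24).
g(4): Repeated squaring mod 24: 4^1 ≡ 4, 4^2 ≡ 4² = 16, 4^4 ≡ 16² = 256 ≡ 16, 4^8 ≡ 16² = 256 ≡ 16. Since 14 = 8 + 4 + 2, 4^14 ≡ 16·16·16: 16·16 = 256 ≡ 16, then 16·16 = 256 ≡ 16. So 4^14 ≡ 16 (mod 24).
So g(2) = g(4) = 16 while 2 ≠ 4, so g is not injective.
Since g is not injective, we determine |image(g)|. Computing x^14 mod 24 for each x (by repeated squaring, reducing mod 24 at every step), the values g(0), g(1), …, g(23) are: 0, 1, 16, 9, 16, 1, 0, 1, 16, 9, 16, 1, 0, 1, 16, 9, 16, 1, 0, 1, 16, 9, 16, 1.
The distinct values are {0, 1, 9, 16}; there are 4 of them.

4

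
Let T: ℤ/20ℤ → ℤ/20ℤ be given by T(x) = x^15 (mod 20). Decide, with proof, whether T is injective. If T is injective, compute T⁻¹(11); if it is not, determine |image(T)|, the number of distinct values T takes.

T(0) = 0^15 = 0.
T(10): Repeated squaring mod 20: 10^1 ≡ 10, 10^2 ≡ 10² = 100 ≡ 0, 10^4 ≡ 0² = 0, 10^8 ≡ 0² = 0. Since 15 = 8 + 4 + 2 + 1, 10^15 ≡ 0·0·0·10: 0·0 = 0, then 0·0 = 0, then 0·10 = 0. So 10^15 ≡ 0 (mod 20).
So T(0) = T(10) = 0 while 0 ≠ 10, therefore T is not injective.
Since T is not injective, we determine |image(T)|. Computing x^15 mod 20 for each x (by repeated squaring, reducing mod 20 at every step), the values T(0), T(1), …, T(19) are: 0, 1, 8, 7, 4, 5, 16, 3, 12, 9, 0, 11, 8, 17, 4, 15, 16, 13, 12, 19.
The distinct values are {0, 1, 3, 4, 5, 7, 8, 9, 11, 12, 13, 15, 16, 17, 19}; there are 15 of them.

15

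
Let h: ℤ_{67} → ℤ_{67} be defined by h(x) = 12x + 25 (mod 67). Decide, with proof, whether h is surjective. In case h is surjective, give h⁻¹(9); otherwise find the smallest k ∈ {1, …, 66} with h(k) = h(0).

21

Since gcd(12, 67) = 1, 12 is invertible modulo 67. Euclid's algorithm: 67 = 5·12 + 7, 12 = 1·7 + 5, 7 = 1·5 + 2, 5 = 2·2 + 1; back-substituting gives 1 = 28·12 − 5·67, so 12⁻¹ ≡ 28 (mod 67).
For any y ∈ ℤ_{67}, x = 28(y − 25) mod 67 satisfies h(x) = 12·28(y − 25) + 25 ≡ y (since 12·28 ≡ 1 mod 67). So every y has a preimage.
So h is surjective.
Since h is surjective, we find h⁻¹(9): we need 12x ≡ 9 − 25 ≡ 51 (mod 67). Using 12⁻¹ = 28: x ≡ 28·51 = 1428 = 21·67 + 21, so x = 21.
Check: h(21) = 12·21 + 25 = 277 = 4·67 + 9 ≡ 9 (mod 67).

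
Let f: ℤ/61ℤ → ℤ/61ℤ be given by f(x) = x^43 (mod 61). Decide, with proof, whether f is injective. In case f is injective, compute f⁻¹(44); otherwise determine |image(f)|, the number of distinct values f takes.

31

Since 61 is prime, the nonzero elements of ℤ/61ℤ form a cyclic group of order 60.
As gcd(43, 60) = 1, raising to the 43rd power is a bijection on this group: if s^43 ≡ t^43 then (st^{−1})^43 = 1, and the only element of order dividing gcd(43, 60) = 1 is 1, so s = t.
With f(0) = 0 this makes f injective on all of ℤ/61ℤ, hence bijective (finite equal-size domain and codomain). In particular f is injective.
Since f is injective, we find the preimage of 44. The inverse of x ↦ x^43 on (ℤ/61ℤ)^× is x ↦ x^7, because 43·7 = 301 = 5·60 + 1 ≡ 1 (mod 60) and x^{60} = 1 for x ≠ 0 (Fermat). So f⁻¹(44) = 44^7 mod 61.
Repeated squaring mod 61: 44^1 ≡ 44, 44^2 ≡ 44² = 1936 ≡ 45, 44^4 ≡ 45² = 2025 ≡ 12. Since 7 = 4 + 2 + 1, 44^7 ≡ 12·45·44: 12·45 = 540 ≡ 52, then 52·44 = 2288 ≡ 31. So 44^7 ≡ 31 (mod 61).
Hence f⁻¹(44) = 31.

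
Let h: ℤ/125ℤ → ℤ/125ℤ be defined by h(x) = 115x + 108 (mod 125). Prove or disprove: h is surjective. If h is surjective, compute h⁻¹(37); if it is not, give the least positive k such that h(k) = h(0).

25

Since gcd(115, 125) = 5, we have 115x ≡ 0 (mod 5) for all x, so h(x) ≡ 3 (mod 5).
But 0 ≢ 3 (mod 5), so 0 ∈ ℤ/125ℤ has no preimage. Thus h is not surjective.
Since h is not surjective, we find the least positive k with h(k) = h(0): this means 115k ≡ 0 (mod 125), i.e. 125 ∣ 115k. Since gcd(115, 125) = 5, dividing through by 5 this holds exactly when 25 ∣ 23k, and as gcd(23, 25) = 1, exactly when 25 ∣ k.
The smallest positive such k is 25.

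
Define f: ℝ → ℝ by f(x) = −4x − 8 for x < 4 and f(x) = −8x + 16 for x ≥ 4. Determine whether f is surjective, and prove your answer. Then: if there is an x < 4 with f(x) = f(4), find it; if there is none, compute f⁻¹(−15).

2

Both pieces are strictly decreasing (slopes −4 and −8), so each is injective on its own interval.
The left piece maps (−∞, 4) onto (−24, ∞); the right piece maps [4, ∞) onto (−∞, −16].
The union (−24, ∞) ∪ (−∞, −16] covers ℝ, so f is surjective.
For the follow-up: the images overlap, so an x < 4 with f(x) = f(4) exists. f(4) = −16; solving −4x − 8 = −16 for x < 4 gives x = (−16 + 8)/(−4) = 2.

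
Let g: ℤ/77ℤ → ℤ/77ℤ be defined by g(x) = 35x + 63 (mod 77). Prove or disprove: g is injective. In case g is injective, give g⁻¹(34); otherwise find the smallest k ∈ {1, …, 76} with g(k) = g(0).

11

Recall: injectivity means: for all x_1, x_2 in the domain, g(x_1) = g(x_2) implies x_1 = x_2.
We have gcd(35, 77) = 7 > 1. Taking x_1 = 0 and x_2 = 11: g(0) = 63 and g(11) = 35·11 + 63 = 448 ≡ 63 (mod 77).
So g(0) = g(11) while 0 ≠ 11, therefore g is not injective.
Since g is not injective, we find the least positive k with g(k) = g(0): this means 35k ≡ 0 (mod 77), i.e. 77 ∣ 35k. Since gcd(35, 77) = 7, dividing through by 7 this holds exactly when 11 ∣ 5k, and as gcd(5, 11) = 1, exactly when 11 ∣ k.
The smallest positive such k is 11.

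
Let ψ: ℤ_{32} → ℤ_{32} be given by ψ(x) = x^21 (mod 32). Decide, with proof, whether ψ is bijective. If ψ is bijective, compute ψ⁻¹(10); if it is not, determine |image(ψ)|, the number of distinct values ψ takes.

17

ψ(0) = 0^21 = 0.
ψ(2): Repeated squaring mod 32: 2^1 ≡ 2, 2^2 ≡ 2² = 4, 2^4 ≡ 4² = 16, 2^8 ≡ 16² = 256 ≡ 0, 2^16 ≡ 0² = 0. Since 21 = 16 + 4 + 1, 2^21 ≡ 0·16·2: 0·16 = 0, then 0·2 = 0. So 2^21 ≡ 0 (mod 32).
So ψ(0) = ψ(2) = 0 while 0 ≠ 2, so ψ is not injective, hence not bijective.
Since ψ is not bijective, we determine |image(ψ)|. Computing x^21 mod 32 for each x (by repeated squaring, reducing mod 32 at every step), the values ψ(0), ψ(1), …, ψ(31) are: 0, 1, 0, 19, 0, 21, 0, 7, 0, 9, 0, 27, 0, 29, 0, 15, 0, 17, 0, 3, 0, 5, 0, 23, 0, 25, 0, 11, 0, 13, 0, 31.
The distinct values are {0, 1, 3, 5, 7, 9, 11, 13, 15, 17, 19, 21, 23, 25, 27, 29, 31}; there are 17 of them.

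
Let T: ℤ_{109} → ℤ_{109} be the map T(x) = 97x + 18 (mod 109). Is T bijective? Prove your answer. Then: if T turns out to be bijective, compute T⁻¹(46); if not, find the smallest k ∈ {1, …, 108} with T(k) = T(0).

Recall that T is injective if T(x_1) = T(x_2) implies x_1 = x_2.
If T(x_1) = T(x_2), then 97x_1 ≡ 97x_2 (mod 109). Because gcd(97, 109) = 1, we may cancel 97 to get x_1 ≡ x_2 (mod 109).
We now compute 97⁻¹ mod 109 explicitly. Euclid's algorithm: 109 = 1·97 + 12, 97 = 8·12 + 1; back-substituting gives 1 = 9·97 − 8·109, so 97⁻¹ ≡ 9 (mod 109).
Then y ↦ 9(y − 18) is a two-sided inverse to T, so every y ∈ ℤ_{109} has a preimage.
So T is bijective.
Since T is bijective, we compute T⁻¹(46): solve 97x + 18 ≡ 46 (mod 109), i.e. 97x ≡ 28 (mod 109).
Multiplying by 97⁻¹ = 9 gives x ≡ 9·28 = 252 = 2·109 + 34 ≡ 34 (mod 109).
Check: T(34) = 97·34 + 18 = 3316 = 30·109 + 46 ≡ 46 (mod 109).

34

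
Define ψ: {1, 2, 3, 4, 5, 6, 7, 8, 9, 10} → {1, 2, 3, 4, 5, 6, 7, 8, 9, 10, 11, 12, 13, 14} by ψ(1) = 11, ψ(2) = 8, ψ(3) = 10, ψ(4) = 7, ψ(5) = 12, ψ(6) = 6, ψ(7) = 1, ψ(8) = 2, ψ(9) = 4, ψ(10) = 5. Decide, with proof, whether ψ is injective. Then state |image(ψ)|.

10

The values ψ(1), …, ψ(10) are 11, 8, 10, 7, 12, 6, 1, 2, 4, 5 — all distinct.
So ψ(x_1) = ψ(x_2) only when x_1 = x_2, and ψ is injective.
The image of ψ is {1, 2, 4, 5, 6, 7, 8, 10, 11, 12}, which has 10 elements.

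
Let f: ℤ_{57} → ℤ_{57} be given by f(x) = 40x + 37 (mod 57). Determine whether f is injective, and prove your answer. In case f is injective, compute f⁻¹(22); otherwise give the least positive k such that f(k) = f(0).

21

Suppose f(u) = f(v) in ℤ_{57}. Then 40u + 37 ≡ 40v + 37 (mod 57), so 40(u − v) ≡ 0 (mod 57).
Since gcd(40, 57) = 1, 40 is invertible modulo 57, therefore u − v ≡ 0 (mod 57), i.e. u = v.
Therefore f is injective.
We now compute 40⁻¹ mod 57 explicitly. Euclid's algorithm: 57 = 1·40 + 17, 40 = 2·17 + 6, 17 = 2·6 + 5, 6 = 1·5 + 1; back-substituting gives 1 = 10·40 − 7·57, so 40⁻¹ ≡ 10 (mod 57).
Since f is injective, we find f⁻¹(22): we need 40x ≡ 22 − 37 ≡ 42 (mod 57). Using 40⁻¹ = 10: x ≡ 10·42 = 420 = 7·57 + 21, so x = 21.
Check: f(21) = 40·21 + 37 = 877 = 15·57 + 22 ≡ 22 (mod 57).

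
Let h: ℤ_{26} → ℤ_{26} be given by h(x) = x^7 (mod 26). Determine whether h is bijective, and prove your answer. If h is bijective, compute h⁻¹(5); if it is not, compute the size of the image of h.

21

Computing x^7 mod 26 for each x (by repeated squaring, reducing mod 26 at every step), the values h(0), h(1), …, h(25) are: 0, 1, 24, 3, 4, 21, 20, 19, 18, 9, 10, 15, 12, 13, 14, 11, 16, 17, 8, 7, 6, 5, 22, 23, 2, 25.
Every element of ℤ_{26} appears exactly once in this list, so h is a bijection, and in particular bijective.
Since h is bijective, we read off the preimage of 5 from the same table: h(21) = 5, so h⁻¹(5) = 21.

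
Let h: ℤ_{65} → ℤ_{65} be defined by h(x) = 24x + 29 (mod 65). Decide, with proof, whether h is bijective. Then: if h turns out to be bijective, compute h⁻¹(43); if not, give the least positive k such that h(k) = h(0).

6

If h(x_1) = h(x_2), then 24x_1 ≡ 24x_2 (mod 65). Because gcd(24, 65) = 1, we may cancel 24 to get x_1 ≡ x_2 (mod 65).
We now compute 24⁻¹ mod 65 explicitly. Euclid's algorithm: 65 = 2·24 + 17, 24 = 1·17 + 7, 17 = 2·7 + 3, 7 = 2·3 + 1; back-substituting gives 1 = 19·24 − 7·65, so 24⁻¹ ≡ 19 (mod 65).
For any y ∈ ℤ_{65}, x = 19(y − 29) mod 65 satisfies h(x) = 24·19(y − 29) + 29 ≡ y (since 24·19 ≡ 1 mod 65). So every y has a preimage.
Therefore h is bijective.
Since h is bijective, we compute h⁻¹(43): solve 24x + 29 ≡ 43 (mod 65), i.e. 24x ≡ 14 (mod 65).
Multiplying by 24⁻¹ = 19 gives x ≡ 19·14 = 266 = 4·65 + 6 ≡ 6 (mod 65).
Check: h(6) = 24·6 + 29 = 173 = 2·65 + 43 ≡ 43 (mod 65).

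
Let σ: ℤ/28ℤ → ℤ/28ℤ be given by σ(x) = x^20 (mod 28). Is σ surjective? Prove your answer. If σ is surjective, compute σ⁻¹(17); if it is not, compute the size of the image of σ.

8

σ(6): Repeated squaring mod 28: 6^1 ≡ 6, 6^2 ≡ 6² = 36 ≡ 8, 6^4 ≡ 8² = 64 ≡ 8, 6^8 ≡ 8² = 64 ≡ 8, 6^16 ≡ 8² = 64 ≡ 8. Since 20 = 16 + 4, 6^20 ≡ 8·8: 8·8 = 64 ≡ 8. So 6^20 ≡ 8 (mod 28).
σ(8): Repeated squaring mod 28: 8^1 ≡ 8, 8^2 ≡ 8² = 64 ≡ 8, 8^4 ≡ 8² = 64 ≡ 8, 8^8 ≡ 8² = 64 ≡ 8, 8^16 ≡ 8² = 64 ≡ 8. Since 20 = 16 + 4, 8^20 ≡ 8·8: 8·8 = 64 ≡ 8. So 8^20 ≡ 8 (mod 28).
So σ(6) = σ(8) = 8 while 6 ≠ 8, so σ is not injective.
A non-injective map from the 28-element set ℤ/28ℤ to itself takes at most 27 distinct values, so it cannot be surjective. So σ is not surjective.
Since σ is not surjective, we determine |image(σ)|. Computing x^20 mod 28 for each x (by repeated squaring, reducing mod 28 at every step), the values σ(0), σ(1), …, σ(27) are: 0, 1, 4, 9, 16, 25, 8, 21, 8, 25, 16, 9, 4, 1, 0, 1, 4, 9, 16, 25, 8, 21, 8, 25, 16, 9, 4, 1.
The distinct values are {0, 1, 4, 8, 9, 16, 21, 25}; there are 8 of them.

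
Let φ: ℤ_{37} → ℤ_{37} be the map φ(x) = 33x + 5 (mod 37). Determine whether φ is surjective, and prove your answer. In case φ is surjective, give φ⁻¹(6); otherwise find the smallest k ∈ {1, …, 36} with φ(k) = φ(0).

9

Since gcd(33, 37) = 1, 33 is invertible modulo 37. Euclid's algorithm: 37 = 1·33 + 4, 33 = 8·4 + 1; back-substituting gives 1 = 9·33 − 8·37, so 33⁻¹ ≡ 9 (mod 37).
Then y ↦ 9(y − 5) is a two-sided inverse to φ, so every y ∈ ℤ_{37} has a preimage.
Hence φ is surjective.
Since φ is surjective, we find φ⁻¹(6): we need 33x ≡ 6 − 5 ≡ 1 (mod 37). Using 33⁻¹ = 9: x ≡ 9·1 = 9, so x = 9.
Check: φ(9) = 33·9 + 5 = 302 = 8·37 + 6 ≡ 6 (mod 37).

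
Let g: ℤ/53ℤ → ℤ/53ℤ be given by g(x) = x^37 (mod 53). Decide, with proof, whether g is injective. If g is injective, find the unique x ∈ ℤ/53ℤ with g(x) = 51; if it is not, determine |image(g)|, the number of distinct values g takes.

Since 53 is prime, the nonzero elements of ℤ/53ℤ form a cyclic group of order 52.
As gcd(37, 52) = 1, raising to the 37th power is a bijection on this group: if u^37 ≡ v^37 then (uv^{−1})^37 = 1, and the only element of order dividing gcd(37, 52) = 1 is 1, so u = v.
With g(0) = 0 this makes g injective on all of ℤ/53ℤ, hence bijective (finite equal-size domain and codomain). In particular g is injective.
Since g is injective, we find the preimage of 51. The inverse of x ↦ x^37 on (ℤ/53ℤ)^× is x ↦ x^45, because 37·45 = 1665 = 32·52 + 1 ≡ 1 (mod 52) and x^{52} = 1 for x ≠ 0 (Fermat). So g⁻¹(51) = 51^45 mod 53.
Repeated squaring mod 53: 51^1 ≡ 51, 51^2 ≡ 51² = 2601 ≡ 4, 51^4 ≡ 4² = 16, 51^8 ≡ 16² = 256 ≡ 44, 51^16 ≡ 44² = 1936 ≡ 28, 51^32 ≡ 28² = 784 ≡ 42. Since 45 = 32 + 8 + 4 + 1, 51^45 ≡ 42·44·16·51: 42·44 = 1848 ≡ 46, then 46·16 = 736 ≡ 47, then 47·51 = 2397 ≡ 12. So 51^45 ≡ 12 (mod 53).
Hence g⁻¹(51) = 12.

12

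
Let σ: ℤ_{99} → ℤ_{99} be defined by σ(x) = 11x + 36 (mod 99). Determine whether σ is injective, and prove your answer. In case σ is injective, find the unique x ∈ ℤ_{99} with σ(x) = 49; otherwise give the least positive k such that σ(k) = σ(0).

9

We have gcd(11, 99) = 11 > 1. Taking a = 0 and b = 9: σ(0) = 36 and σ(9) = 11·9 + 36 = 135 ≡ 36 (mod 99).
So σ(0) = σ(9) while 0 ≠ 9, so σ is not injective.
Since σ is not injective, we find the least positive k with σ(k) = σ(0): this means 11k ≡ 0 (mod 99), i.e. 99 ∣ 11k. Since gcd(11, 99) = 11, dividing through by 11 this holds exactly when 9 ∣ k.
The smallest positive such k is 9.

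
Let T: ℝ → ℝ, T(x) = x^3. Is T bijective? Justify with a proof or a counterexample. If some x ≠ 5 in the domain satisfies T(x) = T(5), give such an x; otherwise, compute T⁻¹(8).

2

On ℝ, x ↦ x^3 is strictly increasing (injective) and for any y ∈ ℝ the 3rd root y^{1/3} lies in ℝ (surjective). So T is bijective.
Since x ↦ x^3 is strictly increasing on ℝ, it is injective there, so no x ≠ 5 in the domain has T(x) = T(5). We therefore compute T⁻¹(8) = 8^{1/3} = 2 (indeed 2^3 = 8).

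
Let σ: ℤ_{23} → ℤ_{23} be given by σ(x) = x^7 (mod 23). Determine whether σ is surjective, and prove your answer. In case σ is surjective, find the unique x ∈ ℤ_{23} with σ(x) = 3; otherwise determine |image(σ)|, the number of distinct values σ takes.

6

Since 23 is prime, the nonzero elements of ℤ_{23} form a cyclic group of order 22.
As gcd(7, 22) = 1, raising to the 7th power is a bijection on this group: if u^7 ≡ v^7 then (uv^{−1})^7 = 1, and the only element of order dividing gcd(7, 22) = 1 is 1, so u = v.
With σ(0) = 0 this makes σ injective on all of ℤ_{23}, hence bijective (finite equal-size domain and codomain). In particular σ is surjective.
Since σ is surjective, we find the preimage of 3. The inverse of x ↦ x^7 on (ℤ_{23})^× is x ↦ x^19, because 7·19 = 133 = 6·22 + 1 ≡ 1 (mod 22) and x^{22} = 1 for x ≠ 0 (Fermat). So σ⁻¹(3) = 3^19 mod 23.
Repeated squaring mod 23: 3^1 ≡ 3, 3^2 ≡ 3² = 9, 3^4 ≡ 9² = 81 ≡ 12, 3^8 ≡ 12² = 144 ≡ 6, 3^16 ≡ 6² = 36 ≡ 13. Since 19 = 16 + 2 + 1, 3^19 ≡ 13·9·3: 13·9 = 117 ≡ 2, then 2·3 = 6. So 3^19 ≡ 6 (mod 23).
Hence σ⁻¹(3) = 6.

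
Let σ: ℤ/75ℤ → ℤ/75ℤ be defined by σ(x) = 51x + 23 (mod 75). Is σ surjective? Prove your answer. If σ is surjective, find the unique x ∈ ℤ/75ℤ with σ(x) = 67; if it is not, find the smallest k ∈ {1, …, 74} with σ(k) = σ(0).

Since gcd(51, 75) = 3, we have 51x ≡ 0 (mod 3) for all x, so σ(x) ≡ 2 (mod 3).
But 0 ≢ 2 (mod 3), so 0 ∈ ℤ/75ℤ has no preimage. So σ is not surjective.
Since σ is not surjective, we find the least positive k with σ(k) = σ(0): this means 51k ≡ 0 (mod 75), i.e. 75 ∣ 51k. Since gcd(51, 75) = 3, dividing through by 3 this holds exactly when 25 ∣ 17k, and as gcd(17, 25) = 1, exactly when 25 ∣ k.
The smallest positive such k is 25.

25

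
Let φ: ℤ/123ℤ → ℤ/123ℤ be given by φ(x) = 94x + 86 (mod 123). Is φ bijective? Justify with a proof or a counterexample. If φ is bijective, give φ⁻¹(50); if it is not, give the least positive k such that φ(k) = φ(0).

120

By definition, φ is injective when φ(x_1) = φ(x_2) forces x_1 = x_2.
Suppose φ(x_1) = φ(x_2) in ℤ/123ℤ. Then 94x_1 + 86 ≡ 94x_2 + 86 (mod 123), therefore 94(x_1 − x_2) ≡ 0 (mod 123).
Since gcd(94, 123) = 1, 94 is invertible modulo 123, therefore x_1 − x_2 ≡ 0 (mod 123), i.e. x_1 = x_2.
We now compute 94⁻¹ mod 123 explicitly. Euclid's algorithm: 123 = 1·94 + 29, 94 = 3·29 + 7, 29 = 4·7 + 1; back-substituting gives 1 = 106·94 − 81·123, so 94⁻¹ ≡ 106 (mod 123).
For any y ∈ ℤ/123ℤ, x = 106(y − 86) mod 123 satisfies φ(x) = 94·106(y − 86) + 86 ≡ y (since 94·106 ≡ 1 mod 123). So every y has a preimage.
Hence φ is bijective.
Since φ is bijective, we find φ⁻¹(50): we need 94x ≡ 50 − 86 ≡ 87 (mod 123). Using 94⁻¹ = 106: x ≡ 106·87 = 9222 = 74·123 + 120, so x = 120.
Check: φ(120) = 94·120 + 86 = 11366 = 92·123 + 50 ≡ 50 (mod 123).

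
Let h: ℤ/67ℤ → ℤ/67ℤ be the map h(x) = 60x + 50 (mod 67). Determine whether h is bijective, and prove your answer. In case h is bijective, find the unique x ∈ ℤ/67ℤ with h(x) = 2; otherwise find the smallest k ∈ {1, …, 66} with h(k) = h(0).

26

If h(x_1) = h(x_2), then 60x_1 ≡ 60x_2 (mod 67). Because gcd(60, 67) = 1, we may cancel 60 to get x_1 ≡ x_2 (mod 67).
We now compute 60⁻¹ mod 67 explicitly. Euclid's algorithm: 67 = 1·60 + 7, 60 = 8·7 + 4, 7 = 1·4 + 3, 4 = 1·3 + 1; back-substituting gives 1 = 19·60 − 17·67, so 60⁻¹ ≡ 19 (mod 67).
Then y ↦ 19(y − 50) is a two-sided inverse to h, so every y ∈ ℤ/67ℤ has a preimage.
So h is bijective.
Since h is bijective, we compute h⁻¹(2): solve 60x + 50 ≡ 2 (mod 67), i.e. 60x ≡ 19 (mod 67).
Multiplying by 60⁻¹ = 19 gives x ≡ 19·19 = 361 = 5·67 + 26 ≡ 26 (mod 67).
Check: h(26) = 60·26 + 50 = 1610 = 24·67 + 2 ≡ 2 (mod 67).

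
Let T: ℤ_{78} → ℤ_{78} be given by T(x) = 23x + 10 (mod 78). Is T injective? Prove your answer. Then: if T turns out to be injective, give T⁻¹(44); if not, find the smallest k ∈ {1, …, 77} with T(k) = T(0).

By definition, T is injective if T(x_1) = T(x_2) implies x_1 = x_2.
If T(x_1) = T(x_2), then 23x_1 ≡ 23x_2 (mod 78). Because gcd(23, 78) = 1, we may cancel 23 to get x_1 ≡ x_2 (mod 78).
Hence T is injective.
We now compute 23⁻¹ mod 78 explicitly. Euclid's algorithm: 78 = 3·23 + 9, 23 = 2·9 + 5, 9 = 1·5 + 4, 5 = 1·4 + 1; back-substituting gives 1 = 17·23 − 5·78, so 23⁻¹ ≡ 17 (mod 78).
Since T is injective, we find T⁻¹(44): we need 23x ≡ 44 − 10 ≡ 34 (mod 78). Using 23⁻¹ = 17: x ≡ 17·34 = 578 = 7·78 + 32, so x = 32.
Check: T(32) = 23·32 + 10 = 746 = 9·78 + 44 ≡ 44 (mod 78).

32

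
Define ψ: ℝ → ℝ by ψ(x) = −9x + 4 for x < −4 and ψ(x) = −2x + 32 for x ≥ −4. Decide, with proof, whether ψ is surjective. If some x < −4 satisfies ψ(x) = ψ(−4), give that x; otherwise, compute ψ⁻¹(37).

-5/2

Both pieces are strictly decreasing (slopes −9 and −2), so each is injective on its own interval.
The left piece maps (−∞, −4) onto (40, ∞); the right piece maps [−4, ∞) onto (−∞, 40].
These images together cover ℝ, so ψ is surjective.
Because the two images are disjoint, no x < −4 has ψ(x) = ψ(−4), so we compute ψ⁻¹(37): 37 lies in (−∞, 40], so solve −2x + 32 = 37: x = (37 − 32)/(−2) = −5/2.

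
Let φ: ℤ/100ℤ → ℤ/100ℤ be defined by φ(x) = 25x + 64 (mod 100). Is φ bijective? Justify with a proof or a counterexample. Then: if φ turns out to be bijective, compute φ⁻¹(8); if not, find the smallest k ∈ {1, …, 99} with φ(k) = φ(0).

We have gcd(25, 100) = 25 > 1. Taking x_1 = 0 and x_2 = 4: φ(0) = 64 and φ(4) = 25·4 + 64 = 164 ≡ 64 (mod 100).
So φ(0) = φ(4) while 0 ≠ 4, therefore φ is not injective, hence not bijective.
Since φ is not bijective, we find the least positive k with φ(k) = φ(0): this means 25k ≡ 0 (mod 100), i.e. 100 ∣ 25k. Since gcd(25, 100) = 25, dividing through by 25 this holds exactly when 4 ∣ k.
The smallest positive such k is 4.

4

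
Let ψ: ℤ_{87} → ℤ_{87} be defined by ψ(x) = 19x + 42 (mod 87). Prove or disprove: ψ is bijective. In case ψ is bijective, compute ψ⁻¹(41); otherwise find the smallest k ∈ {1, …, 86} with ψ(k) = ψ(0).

By definition, injectivity means: for all u, v in the domain, ψ(u) = ψ(v) implies u = v.
If ψ(u) = ψ(v), then 19u ≡ 19v (mod 87). Because gcd(19, 87) = 1, we may cancel 19 to get u ≡ v (mod 87).
We now compute 19⁻¹ mod 87 explicitly. Euclid's algorithm: 87 = 4·19 + 11, 19 = 1·11 + 8, 11 = 1·8 + 3, 8 = 2·3 + 2, 3 = 1·2 + 1; back-substituting gives 1 = 55·19 − 12·87, so 19⁻¹ ≡ 55 (mod 87).
For any y ∈ ℤ_{87}, x = 55(y − 42) mod 87 satisfies ψ(x) = 19·55(y − 42) + 42 ≡ y (since 19·55 ≡ 1 mod 87). So every y has a preimage.
Hence ψ is bijective.
Since ψ is bijective, we compute ψ⁻¹(41): solve 19x + 42 ≡ 41 (mod 87), i.e. 19x ≡ 86 (mod 87).
Multiplying by 19⁻¹ = 55 gives x ≡ 55·86 = 4730 = 54·87 + 32 ≡ 32 (mod 87).
Check: ψ(32) = 19·32 + 42 = 650 = 7·87 + 41 ≡ 41 (mod 87).

32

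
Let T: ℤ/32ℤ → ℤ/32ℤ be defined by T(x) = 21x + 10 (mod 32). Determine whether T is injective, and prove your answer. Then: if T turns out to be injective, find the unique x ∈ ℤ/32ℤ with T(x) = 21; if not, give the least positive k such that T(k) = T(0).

31

Suppose T(s) = T(t) in ℤ/32ℤ. Then 21s + 10 ≡ 21t + 10 (mod 32), so 21(s − t) ≡ 0 (mod 32).
Since gcd(21, 32) = 1, 21 is invertible modulo 32, thus s − t ≡ 0 (mod 32), i.e. s = t.
Thus T is injective.
We now compute 21⁻¹ mod 32 explicitly. Euclid's algorithm: 32 = 1·21 + 11, 21 = 1·11 + 10, 11 = 1·10 + 1; back-substituting gives 1 = 29·21 − 19·32, so 21⁻¹ ≡ 29 (mod 32).
Since T is injective, we compute T⁻¹(21): solve 21x + 10 ≡ 21 (mod 32), i.e. 21x ≡ 11 (mod 32).
Multiplying by 21⁻¹ = 29 gives x ≡ 29·11 = 319 = 9·32 + 31 ≡ 31 (mod 32).
Check: T(31) = 21·31 + 10 = 661 = 20·32 + 21 ≡ 21 (mod 32).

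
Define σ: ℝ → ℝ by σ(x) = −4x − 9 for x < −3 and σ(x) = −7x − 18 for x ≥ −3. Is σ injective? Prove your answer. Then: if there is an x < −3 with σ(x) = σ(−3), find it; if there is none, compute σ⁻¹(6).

-15/4

Both pieces are strictly decreasing (slopes −4 and −7), so each is injective on its own interval.
The left piece maps (−∞, −3) onto (3, ∞); the right piece maps [−3, ∞) onto (−∞, 3].
These images are disjoint, so no value is attained by both pieces. Therefore σ is injective.
Because the two images are disjoint, no x < −3 has σ(x) = σ(−3), so we compute σ⁻¹(6): 6 lies in (3, ∞), so solve −4x − 9 = 6: x = (6 + 9)/(−4) = −15/4.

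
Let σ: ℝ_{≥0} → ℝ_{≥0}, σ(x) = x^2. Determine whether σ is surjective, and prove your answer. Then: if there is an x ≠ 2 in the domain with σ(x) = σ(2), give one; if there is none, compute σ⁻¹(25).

5

For any y ∈ ℝ_{≥0}, x = y^{1/2} ∈ ℝ_{≥0} gives σ(x) = y, so σ is surjective.
Since x ↦ x^2 is strictly increasing on ℝ_{≥0}, it is injective there, so no x ≠ 2 in the domain has σ(x) = σ(2). We therefore compute σ⁻¹(25) = 25^{1/2} = 5 (indeed 5^2 = 25).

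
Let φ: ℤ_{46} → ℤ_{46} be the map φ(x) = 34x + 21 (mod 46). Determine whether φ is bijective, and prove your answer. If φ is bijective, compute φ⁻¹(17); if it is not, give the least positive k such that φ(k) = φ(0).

By definition, injectivity means: for all x_1, x_2 in the domain, φ(x_1) = φ(x_2) implies x_1 = x_2.
We have gcd(34, 46) = 2 > 1. Taking x_1 = 0 and x_2 = 23: φ(0) = 21 and φ(23) = 34·23 + 21 = 803 ≡ 21 (mod 46).
So φ(0) = φ(23) while 0 ≠ 23, so φ is not injective, hence not bijective.
Since φ is not bijective, we find the least positive k with φ(k) = φ(0): this means 34k ≡ 0 (mod 46), i.e. 46 ∣ 34k. Since gcd(34, 46) = 2, dividing through by 2 this holds exactly when 23 ∣ 17k, and as gcd(17, 23) = 1, exactly when 23 ∣ k.
The smallest positive such k is 23.

23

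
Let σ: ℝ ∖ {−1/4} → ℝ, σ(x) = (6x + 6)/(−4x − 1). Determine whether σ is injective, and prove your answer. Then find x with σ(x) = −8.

Suppose σ(a) = σ(b). Cross-multiplying: (6a + 6)(−4b − 1) = (6b + 6)(−4a − 1).
Expanding both sides and cancelling the symmetric terms leaves 18·(a − b) = 0. Since 18 ≠ 0, a = b. So σ is injective.
Solving σ(x) = −8: cross-multiplying gives 6x + 6 = −8(−4x − 1), which rearranges to −26x = 2, so x = −1/13.

-1/13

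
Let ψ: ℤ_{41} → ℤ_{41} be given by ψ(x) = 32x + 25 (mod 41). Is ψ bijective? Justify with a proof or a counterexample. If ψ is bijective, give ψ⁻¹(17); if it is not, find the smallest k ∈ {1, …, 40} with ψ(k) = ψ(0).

Suppose ψ(x_1) = ψ(x_2) in ℤ_{41}. Then 32x_1 + 25 ≡ 32x_2 + 25 (mod 41), thus 32(x_1 − x_2) ≡ 0 (mod 41).
Since gcd(32, 41) = 1, 32 is invertible modulo 41, thus x_1 − x_2 ≡ 0 (mod 41), i.e. x_1 = x_2.
We now compute 32⁻¹ mod 41 explicitly. Euclid's algorithm: 41 = 1·32 + 9, 32 = 3·9 + 5, 9 = 1·5 + 4, 5 = 1·4 + 1; back-substituting gives 1 = 9·32 − 7·41, so 32⁻¹ ≡ 9 (mod 41).
Then y ↦ 9(y − 25) is a two-sided inverse to ψ, so every y ∈ ℤ_{41} has a preimage.
Thus ψ is bijective.
Since ψ is bijective, we find ψ⁻¹(17): we need 32x ≡ 17 − 25 ≡ 33 (mod 41). Using 32⁻¹ = 9: x ≡ 9·33 = 297 = 7·41 + 10, so x = 10.
Check: ψ(10) = 32·10 + 25 = 345 = 8·41 + 17 ≡ 17 (mod 41).

10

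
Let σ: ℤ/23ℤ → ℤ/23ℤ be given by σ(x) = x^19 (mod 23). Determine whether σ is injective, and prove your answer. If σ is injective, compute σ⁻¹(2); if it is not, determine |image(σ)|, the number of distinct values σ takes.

13

Since 23 is prime, the nonzero elements of ℤ/23ℤ form a cyclic group of order 22.
As gcd(19, 22) = 1, raising to the 19th power is a bijection on this group: if a^19 ≡ b^19 then (ab^{−1})^19 = 1, and the only element of order dividing gcd(19, 22) = 1 is 1, so a = b.
With σ(0) = 0 this makes σ injective on all of ℤ/23ℤ, hence bijective (finite equal-size domain and codomain). In particular σ is injective.
Since σ is injective, we find the preimage of 2. The inverse of x ↦ x^19 on (ℤ/23ℤ)^× is x ↦ x^7, because 19·7 = 133 = 6·22 + 1 ≡ 1 (mod 22) and x^{22} = 1 for x ≠ 0 (Fermat). So σ⁻¹(2) = 2^7 mod 23.
Repeated squaring mod 23: 2^1 ≡ 2, 2^2 ≡ 2² = 4, 2^4 ≡ 4² = 16. Since 7 = 4 + 2 + 1, 2^7 ≡ 16·4·2: 16·4 = 64 ≡ 18, then 18·2 = 36 ≡ 13. So 2^7 ≡ 13 (mod 23).
Hence σ⁻¹(2) = 13.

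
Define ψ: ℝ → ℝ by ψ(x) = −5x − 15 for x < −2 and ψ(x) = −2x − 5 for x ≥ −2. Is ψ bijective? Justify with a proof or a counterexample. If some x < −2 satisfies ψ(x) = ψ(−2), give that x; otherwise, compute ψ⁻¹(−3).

-14/5

Both pieces are strictly decreasing (slopes −5 and −2), so each is injective on its own interval.
The left piece maps (−∞, −2) onto (−5, ∞); the right piece maps [−2, ∞) onto (−∞, −1].
These images overlap. In particular ψ(−2) = −1 (right piece), and solving −5x − 15 = −1 on the left piece gives x = −14/5 < −2.
So ψ(−14/5) = ψ(−2) with −14/5 ≠ −2, and ψ is not injective, hence not bijective. This x = −14/5 is the requested value below −2.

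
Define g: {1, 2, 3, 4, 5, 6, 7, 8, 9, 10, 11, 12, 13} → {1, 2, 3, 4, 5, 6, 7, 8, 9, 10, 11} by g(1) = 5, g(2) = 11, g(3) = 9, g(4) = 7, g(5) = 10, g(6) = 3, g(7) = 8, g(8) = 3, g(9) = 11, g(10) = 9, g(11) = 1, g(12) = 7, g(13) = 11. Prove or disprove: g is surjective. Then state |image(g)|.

8

No element maps to 2, so g is not surjective.
The image of g is {1, 3, 5, 7, 8, 9, 10, 11}, which has 8 elements.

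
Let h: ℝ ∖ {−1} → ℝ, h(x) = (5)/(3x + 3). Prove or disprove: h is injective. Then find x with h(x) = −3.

Suppose h(a) = h(b). Cross-multiplying: (5)(3b + 3) = (5)(3a + 3).
Expanding both sides and cancelling the symmetric terms leaves −15·(a − b) = 0. Since −15 ≠ 0, a = b. So h is injective.
Solving h(x) = −3: cross-multiplying gives 5 = −3(3x + 3), which rearranges to 9x = −14, so x = −14/9.

-14/9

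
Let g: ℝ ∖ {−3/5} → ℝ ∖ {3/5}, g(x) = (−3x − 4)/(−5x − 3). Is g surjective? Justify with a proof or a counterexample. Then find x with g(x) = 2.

For any y ≠ 3/5, solving y(−5x − 3) = −3x − 4 for x gives a well-defined x ≠ −3/5. So g is surjective.
Solving g(x) = 2: cross-multiplying gives −3x − 4 = 2(−5x − 3), which rearranges to 7x = −2, so x = −2/7.

-2/7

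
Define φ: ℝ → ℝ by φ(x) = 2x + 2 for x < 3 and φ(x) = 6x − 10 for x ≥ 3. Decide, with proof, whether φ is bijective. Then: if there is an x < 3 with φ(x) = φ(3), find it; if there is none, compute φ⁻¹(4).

Both pieces are strictly increasing (slopes 2 and 6), so each is injective on its own interval.
The left piece maps (−∞, 3) onto (−∞, 8); the right piece maps [3, ∞) onto [8, ∞).
Since 8 = 8, the images partition ℝ: φ is injective and surjective, hence bijective.
Because the two images are disjoint, no x < 3 has φ(x) = φ(3), so we compute φ⁻¹(4): 4 lies in (−∞, 8), so solve 2x + 2 = 4: x = (4 − 2)/2 = 1.

1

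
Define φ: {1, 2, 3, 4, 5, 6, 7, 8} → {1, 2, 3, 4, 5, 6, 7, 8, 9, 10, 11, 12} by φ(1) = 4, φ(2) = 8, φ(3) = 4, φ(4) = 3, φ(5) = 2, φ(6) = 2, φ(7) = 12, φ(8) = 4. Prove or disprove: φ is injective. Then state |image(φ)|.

φ(1) = 4 = φ(3) with 1 ≠ 3, so φ is not injective.
The image of φ is {2, 3, 4, 8, 12}, which has 5 elements.

5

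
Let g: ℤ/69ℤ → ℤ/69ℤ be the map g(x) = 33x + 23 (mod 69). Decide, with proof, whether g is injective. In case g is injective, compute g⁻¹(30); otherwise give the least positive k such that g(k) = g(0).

We have gcd(33, 69) = 3 > 1. Taking u = 0 and v = 23: g(0) = 23 and g(23) = 33·23 + 23 = 782 ≡ 23 (mod 69).
So g(0) = g(23) while 0 ≠ 23, hence g is not injective.
Since g is not injective, we find the least positive k with g(k) = g(0): this means 33k ≡ 0 (mod 69), i.e. 69 ∣ 33k. Since gcd(33, 69) = 3, dividing through by 3 this holds exactly when 23 ∣ 11k, and as gcd(11, 23) = 1, exactly when 23 ∣ k.
The smallest positive such k is 23.

23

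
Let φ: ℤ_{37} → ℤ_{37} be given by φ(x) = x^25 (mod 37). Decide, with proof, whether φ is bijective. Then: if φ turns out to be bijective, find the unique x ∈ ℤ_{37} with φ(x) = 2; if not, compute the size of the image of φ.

15

Since 37 is prime, the nonzero elements of ℤ_{37} form a cyclic group of order 36.
As gcd(25, 36) = 1, raising to the 25th power is a bijection on this group: if s^25 ≡ t^25 then (st^{−1})^25 = 1, and the only element of order dividing gcd(25, 36) = 1 is 1, so s = t.
With φ(0) = 0 this makes φ injective on all of ℤ_{37}, hence bijective (finite equal-size domain and codomain). In particular φ is bijective.
Since φ is bijective, we find the preimage of 2. The inverse of x ↦ x^25 on (ℤ_{37})^× is x ↦ x^13, because 25·13 = 325 = 9·36 + 1 ≡ 1 (mod 36) and x^{36} = 1 for x ≠ 0 (Fermat). So φ⁻¹(2) = 2^13 mod 37.
Repeated squaring mod 37: 2^1 ≡ 2, 2^2 ≡ 2² = 4, 2^4 ≡ 4² = 16, 2^8 ≡ 16² = 256 ≡ 34. Since 13 = 8 + 4 + 1, 2^13 ≡ 34·16·2: 34·16 = 544 ≡ 26, then 26·2 = 52 ≡ 15. So 2^13 ≡ 15 (mod 37).
Hence φ⁻¹(2) = 15.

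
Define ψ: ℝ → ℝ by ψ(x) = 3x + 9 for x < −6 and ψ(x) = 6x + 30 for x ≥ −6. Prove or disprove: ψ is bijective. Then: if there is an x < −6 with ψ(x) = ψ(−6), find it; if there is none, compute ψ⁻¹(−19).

Both pieces are strictly increasing (slopes 3 and 6), so each is injective on its own interval.
The left piece maps (−∞, −6) onto (−∞, −9); the right piece maps [−6, ∞) onto [−6, ∞).
The images leave a gap (−9 has no preimage), so ψ is not surjective, hence not bijective.
Because the two images are disjoint, no x < −6 has ψ(x) = ψ(−6), so we compute ψ⁻¹(−19): −19 lies in (−∞, −9), so solve 3x + 9 = −19: x = (−19 − 9)/3 = −28/3.

-28/3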